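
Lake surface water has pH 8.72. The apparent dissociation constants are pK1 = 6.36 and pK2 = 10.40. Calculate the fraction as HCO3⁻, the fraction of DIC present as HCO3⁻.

α₁ = 1 / (1 + [H⁺]/K1 + K2/[H⁺]) = 1 / (1 + 10^-2.36 + 10^-1.68)
   = 1 / (1 + 0.0043652 + 0.020893) = 1/1.0253 = 0.9754

α₁ = 0.975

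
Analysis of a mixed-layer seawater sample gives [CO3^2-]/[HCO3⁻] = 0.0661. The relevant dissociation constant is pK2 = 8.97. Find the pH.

From K2 = [H⁺][CO3^2-]/[HCO3⁻]:  pH = pK2 + log₁₀([CO3^2-]/[HCO3⁻])
log₁₀(0.0661) = -1.180
pH = 8.97 + (-1.180) = 7.79

pH = 7.79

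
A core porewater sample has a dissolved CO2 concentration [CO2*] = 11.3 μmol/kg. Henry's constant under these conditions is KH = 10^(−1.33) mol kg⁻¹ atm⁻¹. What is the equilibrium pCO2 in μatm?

pCO2 = 242 μatm

KH = 10^(−1.33) = 4.677×10^-2 mol kg⁻¹ atm⁻¹
pCO2 = [CO2*]/KH = 11.3×10^-6 / 4.677×10^-2 = 2.42×10^-4 atm = 242 μatm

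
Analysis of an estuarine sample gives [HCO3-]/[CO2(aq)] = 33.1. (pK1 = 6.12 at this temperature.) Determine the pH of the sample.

From K1 = [H⁺][HCO3-]/[CO2(aq)]:  pH = pK1 + log₁₀([HCO3-]/[CO2(aq)])
log₁₀(33.1) = +1.520
pH = 6.12 + (+1.520) = 7.64

pH = 7.64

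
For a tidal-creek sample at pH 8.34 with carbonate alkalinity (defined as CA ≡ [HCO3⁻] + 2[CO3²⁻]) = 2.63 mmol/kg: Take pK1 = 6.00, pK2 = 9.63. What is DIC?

DIC = 2.52 mmol/kg

CA = [HCO3⁻] + 2[CO3²⁻] = (α₁ + 2α₂)·DIC
At pH 8.34: [H⁺]/K1 = 10^-2.34 = 0.0045709, K2/[H⁺] = 10^-1.29 = 0.051286
α₁ = 1/(1 + 0.0045709 + 0.051286) = 1/1.0559 = 0.9471; α₂ = α₁·K2/[H⁺] = 0.04857
α₁ + 2α₂ = 1.0442
DIC = CA / (α₁ + 2α₂) = 2.63 / 1.0442 = 2.52 mmol/kg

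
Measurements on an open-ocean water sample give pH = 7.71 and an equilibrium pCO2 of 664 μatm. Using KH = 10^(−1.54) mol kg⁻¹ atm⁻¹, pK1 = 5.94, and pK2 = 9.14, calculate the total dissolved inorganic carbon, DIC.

[CO2*] = KH · pCO2 = 10^(−1.54) × 664×10^-6 = 1.915×10^-5 mol/kg
α₀ = 1/(1 + K1/[H⁺] + K1K2/[H⁺]²) = 1/(1 + 10^+1.77 + 10^+0.34) = 0.01611
DIC = [CO2*]/α₀ = 1.915×10^-5 / 0.01611 = 1.19 mmol/kg

DIC = 1.19 mmol/kg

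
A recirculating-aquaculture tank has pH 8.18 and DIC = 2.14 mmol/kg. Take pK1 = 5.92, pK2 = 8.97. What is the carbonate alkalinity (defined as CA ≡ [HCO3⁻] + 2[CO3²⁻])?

CA = [HCO3⁻] + 2[CO3²⁻] = (α₁ + 2α₂)·DIC
At pH 8.18: [H⁺]/K1 = 10^-2.26 = 0.0054954, K2/[H⁺] = 10^-0.79 = 0.16218
α₁ = 1/(1 + 0.0054954 + 0.16218) = 1/1.1677 = 0.8564; α₂ = α₁·K2/[H⁺] = 0.1389
α₁ + 2α₂ = 1.1342
CA = 1.1342 × 2.14 = 2.43 mmol/kg

CA = 2.43 mmol/kg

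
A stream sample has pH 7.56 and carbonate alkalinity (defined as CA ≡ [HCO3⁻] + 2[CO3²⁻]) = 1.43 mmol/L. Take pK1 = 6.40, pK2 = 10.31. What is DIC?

DIC = 1.53 mmol/L

CA = [HCO3⁻] + 2[CO3²⁻] = (α₁ + 2α₂)·DIC
At pH 7.56: [H⁺]/K1 = 10^-1.16 = 0.069183, K2/[H⁺] = 10^-2.75 = 0.0017783
α₁ = 1/(1 + 0.069183 + 0.0017783) = 1/1.0710 = 0.9337; α₂ = α₁·K2/[H⁺] = 0.001660
α₁ + 2α₂ = 0.9371
DIC = CA / (α₁ + 2α₂) = 1.43 / 0.9371 = 1.53 mmol/L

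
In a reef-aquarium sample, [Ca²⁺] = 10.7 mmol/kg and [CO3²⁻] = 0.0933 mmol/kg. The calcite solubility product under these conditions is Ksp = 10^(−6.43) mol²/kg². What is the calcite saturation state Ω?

Ω = 2.69

Ksp = 10^(−6.43) = 3.715×10^-7
Ω = [Ca²⁺][CO3²⁻]/Ksp = (10.7×10^-3)(0.0933×10^-3) / 3.715×10^-7 = 2.69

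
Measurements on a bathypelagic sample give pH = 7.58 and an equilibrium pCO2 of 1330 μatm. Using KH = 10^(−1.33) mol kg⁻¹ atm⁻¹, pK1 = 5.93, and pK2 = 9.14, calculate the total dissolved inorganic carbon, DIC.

[CO2*] = KH · pCO2 = 10^(−1.33) × 1330×10^-6 = 6.221×10^-5 mol/kg
α₀ = 1/(1 + K1/[H⁺] + K1K2/[H⁺]²) = 1/(1 + 10^+1.65 + 10^+0.09) = 0.02132
DIC = [CO2*]/α₀ = 6.221×10^-5 / 0.02132 = 2.92 mmol/kg

DIC = 2.92 mmol/kg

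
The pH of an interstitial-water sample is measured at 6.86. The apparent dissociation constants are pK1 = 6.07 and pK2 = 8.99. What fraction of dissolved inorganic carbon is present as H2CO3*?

α₀ = 1 / (1 + K1/[H⁺] + K1K2/[H⁺]²) = 1 / (1 + 10^+0.79 + 10^-1.34)
   = 1 / (1 + 6.1660 + 0.045709) = 1/7.2117 = 0.1387

α₀ = 0.139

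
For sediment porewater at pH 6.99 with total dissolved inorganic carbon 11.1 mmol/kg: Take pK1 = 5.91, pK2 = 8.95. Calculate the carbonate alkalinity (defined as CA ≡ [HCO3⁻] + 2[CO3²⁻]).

CA = 10.4 mmol/kg

CA = [HCO3⁻] + 2[CO3²⁻] = (α₁ + 2α₂)·DIC
At pH 6.99: [H⁺]/K1 = 10^-1.08 = 0.083176, K2/[H⁺] = 10^-1.96 = 0.010965
α₁ = 1/(1 + 0.083176 + 0.010965) = 1/1.0941 = 0.9140; α₂ = α₁·K2/[H⁺] = 0.01002
α₁ + 2α₂ = 0.9340
CA = 0.9340 × 11.1 = 10.4 mmol/kg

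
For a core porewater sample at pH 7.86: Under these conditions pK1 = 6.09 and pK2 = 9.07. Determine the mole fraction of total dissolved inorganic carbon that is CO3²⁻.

α₂ = 1 / (1 + [H⁺]/K2 + [H⁺]²/(K1K2)) = 1 / (1 + 10^+1.21 + 10^-0.56)
   = 1 / (1 + 16.218 + 0.27542) = 1/17.494 = 0.05716

α₂ = 0.0572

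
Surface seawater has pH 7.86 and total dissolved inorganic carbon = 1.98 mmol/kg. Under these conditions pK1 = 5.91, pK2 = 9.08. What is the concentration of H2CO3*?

α₀ = 1 / (1 + K1/[H⁺] + K1K2/[H⁺]²) = 1 / (1 + 10^+1.95 + 10^+0.73)
   = 1 / (1 + 89.125 + 5.3703) = 1/95.495 = 0.01047
[CO2*] = α₀ × DIC = 0.01047 × 1.98 = 0.0207 mmol/kg

[CO2*] = 0.0207 mmol/kg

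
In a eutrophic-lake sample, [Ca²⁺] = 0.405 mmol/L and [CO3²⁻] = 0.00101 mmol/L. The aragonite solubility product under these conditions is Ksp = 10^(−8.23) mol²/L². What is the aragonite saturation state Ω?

Ω = 0.0695

Ksp = 10^(−8.23) = 5.888×10^-9
Ω = [Ca²⁺][CO3²⁻]/Ksp = (0.405×10^-3)(0.00101×10^-3) / 5.888×10^-9 = 0.0695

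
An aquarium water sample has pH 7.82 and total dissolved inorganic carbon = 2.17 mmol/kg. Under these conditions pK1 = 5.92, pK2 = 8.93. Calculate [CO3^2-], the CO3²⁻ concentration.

α₂ = 1 / (1 + [H⁺]/K2 + [H⁺]²/(K1K2)) = 1 / (1 + 10^+1.11 + 10^-0.79)
   = 1 / (1 + 12.882 + 0.16218) = 1/14.045 = 0.07120
[CO3²⁻] = α₂ × DIC = 0.07120 × 2.17 = 0.155 mmol/kg

[CO3²⁻] = 0.155 mmol/kg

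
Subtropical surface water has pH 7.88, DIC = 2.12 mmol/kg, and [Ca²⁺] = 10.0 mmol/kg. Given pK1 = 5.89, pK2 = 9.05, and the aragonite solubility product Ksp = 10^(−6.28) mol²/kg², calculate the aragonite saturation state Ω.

α₂ = 1 / (1 + [H⁺]/K2 + [H⁺]²/(K1K2)) = 1 / (1 + 10^+1.17 + 10^-0.82)
   = 1 / (1 + 14.791 + 0.15136) = 1/15.942 = 0.06273
[CO3²⁻] = α₂ × DIC = 0.06273 × 2.12 = 0.1330 mmol/kg
Ksp = 10^(−6.28) = 5.248×10^-7
Ω = [Ca²⁺][CO3²⁻]/Ksp = (10.0×10^-3)(1.330×10^-4) / 5.248×10^-7 = 2.53

Ω = 2.53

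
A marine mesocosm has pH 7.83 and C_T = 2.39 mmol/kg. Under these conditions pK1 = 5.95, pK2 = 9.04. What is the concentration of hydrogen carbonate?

α₁ = 1 / (1 + [H⁺]/K1 + K2/[H⁺]) = 1 / (1 + 10^-1.88 + 10^-1.21)
   = 1 / (1 + 0.013183 + 0.061660) = 1/1.0748 = 0.9304
[HCO3⁻] = α₁ × DIC = 0.9304 × 2.39 = 2.22 mmol/kg

[HCO3⁻] = 2.22 mmol/kg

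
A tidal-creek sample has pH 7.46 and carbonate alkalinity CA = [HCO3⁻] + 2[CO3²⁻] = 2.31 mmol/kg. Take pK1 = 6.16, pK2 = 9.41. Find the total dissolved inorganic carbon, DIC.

DIC = 2.40 mmol/kg

CA = [HCO3⁻] + 2[CO3²⁻] = (α₁ + 2α₂)·DIC
At pH 7.46: [H⁺]/K1 = 10^-1.30 = 0.050119, K2/[H⁺] = 10^-1.95 = 0.011220
α₁ = 1/(1 + 0.050119 + 0.011220) = 1/1.0613 = 0.9422; α₂ = α₁·K2/[H⁺] = 0.01057
α₁ + 2α₂ = 0.9633
DIC = CA / (α₁ + 2α₂) = 2.31 / 0.9633 = 2.40 mmol/kg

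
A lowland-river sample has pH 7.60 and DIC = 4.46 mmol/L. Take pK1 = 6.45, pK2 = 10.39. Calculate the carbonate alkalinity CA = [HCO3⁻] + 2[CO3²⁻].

CA = [HCO3⁻] + 2[CO3²⁻] = (α₁ + 2α₂)·DIC
At pH 7.60: [H⁺]/K1 = 10^-1.15 = 0.070795, K2/[H⁺] = 10^-2.79 = 0.0016218
α₁ = 1/(1 + 0.070795 + 0.0016218) = 1/1.0724 = 0.9325; α₂ = α₁·K2/[H⁺] = 0.001512
α₁ + 2α₂ = 0.9355
CA = 0.9355 × 4.46 = 4.17 mmol/L

CA = 4.17 mmol/L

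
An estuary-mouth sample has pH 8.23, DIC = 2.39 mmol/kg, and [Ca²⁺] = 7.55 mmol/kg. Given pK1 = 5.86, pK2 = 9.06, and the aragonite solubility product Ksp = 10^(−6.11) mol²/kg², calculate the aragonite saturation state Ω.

α₂ = 1 / (1 + [H⁺]/K2 + [H⁺]²/(K1K2)) = 1 / (1 + 10^+0.83 + 10^-1.54)
   = 1 / (1 + 6.7608 + 0.028840) = 1/7.7897 = 0.1284
[CO3²⁻] = α₂ × DIC = 0.1284 × 2.39 = 0.3068 mmol/kg
Ksp = 10^(−6.11) = 7.762×10^-7
Ω = [Ca²⁺][CO3²⁻]/Ksp = (7.55×10^-3)(3.068×10^-4) / 7.762×10^-7 = 2.98

Ω = 2.98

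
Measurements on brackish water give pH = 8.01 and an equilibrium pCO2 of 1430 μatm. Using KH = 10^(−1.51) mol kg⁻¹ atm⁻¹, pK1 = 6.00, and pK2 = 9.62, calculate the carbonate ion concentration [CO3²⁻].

[CO2*] = KH · pCO2 = 10^(−1.51) × 1430×10^-6 = 4.419×10^-5 mol/kg
α₀ = 1/(1 + K1/[H⁺] + K1K2/[H⁺]²) = 1/(1 + 10^+2.01 + 10^+0.40) = 0.009448
DIC = [CO2*]/α₀ = 4.419×10^-5 / 0.009448 = 4.677 mmol/kg
[CO3²⁻] = α₂·DIC; α₂ = 0.02373, so [CO3²⁻] = 0.02373 × 4.677 = 0.111 mmol/kg

[CO3²⁻] = 0.111 mmol/kg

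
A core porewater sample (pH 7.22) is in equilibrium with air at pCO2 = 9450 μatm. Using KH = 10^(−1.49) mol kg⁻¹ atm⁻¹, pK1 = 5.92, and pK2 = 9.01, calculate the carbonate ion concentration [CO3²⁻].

[CO3²⁻] = 0.0990 mmol/kg

[CO2*] = KH · pCO2 = 10^(−1.49) × 9450×10^-6 = 3.058×10^-4 mol/kg
α₀ = 1/(1 + K1/[H⁺] + K1K2/[H⁺]²) = 1/(1 + 10^+1.30 + 10^-0.49) = 0.04700
DIC = [CO2*]/α₀ = 3.058×10^-4 / 0.04700 = 6.506 mmol/kg
[CO3²⁻] = α₂·DIC; α₂ = 0.01521, so [CO3²⁻] = 0.01521 × 6.506 = 0.0990 mmol/kg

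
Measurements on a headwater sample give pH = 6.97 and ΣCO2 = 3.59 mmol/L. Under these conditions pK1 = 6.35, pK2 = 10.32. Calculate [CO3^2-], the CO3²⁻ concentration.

[CO3²⁻] = 1.29 μmol/L

α₂ = 1 / (1 + [H⁺]/K2 + [H⁺]²/(K1K2)) = 1 / (1 + 10^+3.35 + 10^+2.73)
   = 1 / (1 + 2238.7 + 537.03) = 1/2776.8 = 0.0003601
[CO3²⁻] = α₂ × DIC = 0.0003601 × 3.59 = 0.00129 mmol/L = 1.29 μmol/L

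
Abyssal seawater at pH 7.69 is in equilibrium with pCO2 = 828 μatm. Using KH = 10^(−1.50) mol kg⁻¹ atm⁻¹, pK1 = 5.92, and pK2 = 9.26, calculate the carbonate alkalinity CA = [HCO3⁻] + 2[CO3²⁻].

CA = 1.62 mmol/kg

[CO2*] = KH · pCO2 = 10^(−1.50) × 828×10^-6 = 2.618×10^-5 mol/kg
α₀ = 1/(1 + K1/[H⁺] + K1K2/[H⁺]²) = 1/(1 + 10^+1.77 + 10^+0.20) = 0.01627
DIC = [CO2*]/α₀ = 2.618×10^-5 / 0.01627 = 1.609 mmol/kg
CA = (α₁ + 2α₂)·DIC = (0.9579 + 2×0.02578) × 1.609 = 1.62 mmol/kg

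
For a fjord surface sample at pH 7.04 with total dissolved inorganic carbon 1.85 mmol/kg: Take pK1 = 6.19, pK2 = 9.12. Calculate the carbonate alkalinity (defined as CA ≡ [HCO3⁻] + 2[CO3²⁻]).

CA = 1.64 mmol/kg

CA = [HCO3⁻] + 2[CO3²⁻] = (α₁ + 2α₂)·DIC
At pH 7.04: [H⁺]/K1 = 10^-0.85 = 0.14125, K2/[H⁺] = 10^-2.08 = 0.0083176
α₁ = 1/(1 + 0.14125 + 0.0083176) = 1/1.1496 = 0.8699; α₂ = α₁·K2/[H⁺] = 0.007235
α₁ + 2α₂ = 0.8844
CA = 0.8844 × 1.85 = 1.64 mmol/kg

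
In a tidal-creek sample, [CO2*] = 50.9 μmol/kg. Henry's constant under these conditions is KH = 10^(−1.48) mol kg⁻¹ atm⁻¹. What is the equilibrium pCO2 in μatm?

KH = 10^(−1.48) = 3.311×10^-2 mol kg⁻¹ atm⁻¹
pCO2 = [CO2*]/KH = 50.9×10^-6 / 3.311×10^-2 = 1.54×10^-3 atm = 1540 μatm

pCO2 = 1540 μatm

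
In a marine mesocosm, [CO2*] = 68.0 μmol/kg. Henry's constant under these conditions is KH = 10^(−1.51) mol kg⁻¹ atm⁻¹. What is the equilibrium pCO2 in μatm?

KH = 10^(−1.51) = 3.090×10^-2 mol kg⁻¹ atm⁻¹
pCO2 = [CO2*]/KH = 68.0×10^-6 / 3.090×10^-2 = 2.20×10^-3 atm = 2200 μatm

pCO2 = 2200 μatm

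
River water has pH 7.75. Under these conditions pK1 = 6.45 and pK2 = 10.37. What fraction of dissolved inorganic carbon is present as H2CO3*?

α₀ = 0.0476

α₀ = 1 / (1 + K1/[H⁺] + K1K2/[H⁺]²) = 1 / (1 + 10^+1.30 + 10^-1.32)
   = 1 / (1 + 19.953 + 0.047863) = 1/21.000 = 0.04762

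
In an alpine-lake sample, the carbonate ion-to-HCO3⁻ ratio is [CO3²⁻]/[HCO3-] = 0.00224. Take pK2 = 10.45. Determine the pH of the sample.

pH = 7.80

From K2 = [H⁺][CO3²⁻]/[HCO3-]:  pH = pK2 + log₁₀([CO3²⁻]/[HCO3-])
log₁₀(0.00224) = -2.650
pH = 10.45 + (-2.650) = 7.80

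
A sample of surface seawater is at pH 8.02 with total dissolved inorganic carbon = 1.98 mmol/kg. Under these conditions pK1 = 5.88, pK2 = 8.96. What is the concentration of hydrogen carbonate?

α₁ = 1 / (1 + [H⁺]/K1 + K2/[H⁺]) = 1 / (1 + 10^-2.14 + 10^-0.94)
   = 1 / (1 + 0.0072444 + 0.11482) = 1/1.1221 = 0.8912
[HCO3⁻] = α₁ × DIC = 0.8912 × 1.98 = 1.76 mmol/kg

[HCO3⁻] = 1.76 mmol/kg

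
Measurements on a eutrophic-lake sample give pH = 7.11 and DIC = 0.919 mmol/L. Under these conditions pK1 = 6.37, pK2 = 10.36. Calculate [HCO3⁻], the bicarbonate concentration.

[HCO3⁻] = 0.777 mmol/L

α₁ = 1 / (1 + [H⁺]/K1 + K2/[H⁺]) = 1 / (1 + 10^-0.74 + 10^-3.25)
   = 1 / (1 + 0.18197 + 0.00056234) = 1/1.1825 = 0.8456
[HCO3⁻] = α₁ × DIC = 0.8456 × 0.919 = 0.777 mmol/L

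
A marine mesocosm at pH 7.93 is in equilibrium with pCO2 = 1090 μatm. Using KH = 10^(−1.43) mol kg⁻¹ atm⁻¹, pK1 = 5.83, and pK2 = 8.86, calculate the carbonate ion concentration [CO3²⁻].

[CO3²⁻] = 0.599 mmol/kg

[CO2*] = KH · pCO2 = 10^(−1.43) × 1090×10^-6 = 4.050×10^-5 mol/kg
α₀ = 1/(1 + K1/[H⁺] + K1K2/[H⁺]²) = 1/(1 + 10^+2.10 + 10^+1.17) = 0.007058
DIC = [CO2*]/α₀ = 4.050×10^-5 / 0.007058 = 5.738 mmol/kg
[CO3²⁻] = α₂·DIC; α₂ = 0.1044, so [CO3²⁻] = 0.1044 × 5.738 = 0.599 mmol/kg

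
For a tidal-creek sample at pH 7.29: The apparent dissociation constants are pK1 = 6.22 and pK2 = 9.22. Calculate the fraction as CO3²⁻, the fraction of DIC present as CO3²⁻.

α₂ = 0.0107

α₂ = 1 / (1 + [H⁺]/K2 + [H⁺]²/(K1K2)) = 1 / (1 + 10^+1.93 + 10^+0.86)
   = 1 / (1 + 85.114 + 7.2444) = 1/93.358 = 0.01071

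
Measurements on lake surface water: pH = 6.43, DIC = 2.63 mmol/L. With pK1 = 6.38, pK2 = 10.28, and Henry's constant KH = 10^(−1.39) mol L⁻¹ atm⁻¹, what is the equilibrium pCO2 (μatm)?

pCO2 = 3.04×10^4 μatm

α₀ = 1 / (1 + K1/[H⁺] + K1K2/[H⁺]²) = 1 / (1 + 10^+0.05 + 10^-3.80)
   = 1 / (1 + 1.1220 + 0.00015849) = 1/2.1222 = 0.4712
[CO2*] = α₀ × DIC = 0.4712 × 2.63 = 1.239 mmol/L
pCO2 = [CO2*]/KH = 1.239×10^-3 / 4.074×10^-2 = 3.04×10^4 μatm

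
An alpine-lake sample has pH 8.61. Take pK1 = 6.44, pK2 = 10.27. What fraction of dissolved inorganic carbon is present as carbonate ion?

α₂ = 1 / (1 + [H⁺]/K2 + [H⁺]²/(K1K2)) = 1 / (1 + 10^+1.66 + 10^-0.51)
   = 1 / (1 + 45.709 + 0.30903) = 1/47.018 = 0.02127

α₂ = 0.0213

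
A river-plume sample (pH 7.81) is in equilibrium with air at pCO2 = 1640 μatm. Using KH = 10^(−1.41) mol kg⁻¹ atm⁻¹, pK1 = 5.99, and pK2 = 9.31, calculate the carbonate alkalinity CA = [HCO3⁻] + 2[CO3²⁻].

CA = 4.48 mmol/kg

[CO2*] = KH · pCO2 = 10^(−1.41) × 1640×10^-6 = 6.380×10^-5 mol/kg
α₀ = 1/(1 + K1/[H⁺] + K1K2/[H⁺]²) = 1/(1 + 10^+1.82 + 10^+0.32) = 0.01446
DIC = [CO2*]/α₀ = 6.380×10^-5 / 0.01446 = 4.413 mmol/kg
CA = (α₁ + 2α₂)·DIC = (0.9553 + 2×0.03021) × 4.413 = 4.48 mmol/kg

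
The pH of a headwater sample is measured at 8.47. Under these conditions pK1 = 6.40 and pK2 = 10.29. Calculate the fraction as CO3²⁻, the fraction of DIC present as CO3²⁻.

α₂ = 0.0148

α₂ = 1 / (1 + [H⁺]/K2 + [H⁺]²/(K1K2)) = 1 / (1 + 10^+1.82 + 10^-0.25)
   = 1 / (1 + 66.069 + 0.56234) = 1/67.632 = 0.01479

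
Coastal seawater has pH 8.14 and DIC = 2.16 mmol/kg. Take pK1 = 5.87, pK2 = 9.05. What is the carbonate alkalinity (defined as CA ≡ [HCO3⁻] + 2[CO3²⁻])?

CA = 2.39 mmol/kg

CA = [HCO3⁻] + 2[CO3²⁻] = (α₁ + 2α₂)·DIC
At pH 8.14: [H⁺]/K1 = 10^-2.27 = 0.0053703, K2/[H⁺] = 10^-0.91 = 0.12303
α₁ = 1/(1 + 0.0053703 + 0.12303) = 1/1.1284 = 0.8862; α₂ = α₁·K2/[H⁺] = 0.1090
α₁ + 2α₂ = 1.1043
CA = 1.1043 × 2.16 = 2.39 mmol/kg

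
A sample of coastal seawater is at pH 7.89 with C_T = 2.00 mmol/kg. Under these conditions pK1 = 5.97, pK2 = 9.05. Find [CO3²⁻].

[CO3²⁻] = 0.128 mmol/kg

α₂ = 1 / (1 + [H⁺]/K2 + [H⁺]²/(K1K2)) = 1 / (1 + 10^+1.16 + 10^-0.76)
   = 1 / (1 + 14.454 + 0.17378) = 1/15.628 = 0.06399
[CO3²⁻] = α₂ × DIC = 0.06399 × 2.00 = 0.128 mmol/kg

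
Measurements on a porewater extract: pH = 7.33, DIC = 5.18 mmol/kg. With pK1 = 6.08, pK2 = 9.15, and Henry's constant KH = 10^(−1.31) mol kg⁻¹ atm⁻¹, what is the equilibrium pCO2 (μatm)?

α₀ = 1 / (1 + K1/[H⁺] + K1K2/[H⁺]²) = 1 / (1 + 10^+1.25 + 10^-0.57)
   = 1 / (1 + 17.783 + 0.26915) = 1/19.052 = 0.05249
[CO2*] = α₀ × DIC = 0.05249 × 5.18 = 0.2719 mmol/kg
pCO2 = [CO2*]/KH = 2.719×10^-4 / 4.898×10^-2 = 5550 μatm

pCO2 = 5550 μatm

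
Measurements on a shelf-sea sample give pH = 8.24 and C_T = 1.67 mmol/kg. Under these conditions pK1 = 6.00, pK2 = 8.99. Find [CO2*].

α₀ = 1 / (1 + K1/[H⁺] + K1K2/[H⁺]²) = 1 / (1 + 10^+2.24 + 10^+1.49)
   = 1 / (1 + 173.78 + 30.903) = 1/205.68 = 0.004862
[CO2*] = α₀ × DIC = 0.004862 × 1.67 = 0.00812 mmol/kg = 8.12 μmol/kg

[CO2*] = 8.12 μmol/kg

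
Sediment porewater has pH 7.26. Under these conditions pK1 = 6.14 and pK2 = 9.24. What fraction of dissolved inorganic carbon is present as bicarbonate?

α₁ = 0.921

α₁ = 1 / (1 + [H⁺]/K1 + K2/[H⁺]) = 1 / (1 + 10^-1.12 + 10^-1.98)
   = 1 / (1 + 0.075858 + 0.010471) = 1/1.0863 = 0.9205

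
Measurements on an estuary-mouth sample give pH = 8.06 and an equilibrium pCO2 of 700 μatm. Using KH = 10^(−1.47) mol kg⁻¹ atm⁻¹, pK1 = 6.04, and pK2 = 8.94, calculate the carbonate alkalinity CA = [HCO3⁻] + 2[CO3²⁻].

[CO2*] = KH · pCO2 = 10^(−1.47) × 700×10^-6 = 2.372×10^-5 mol/kg
α₀ = 1/(1 + K1/[H⁺] + K1K2/[H⁺]²) = 1/(1 + 10^+2.02 + 10^+1.14) = 0.008367
DIC = [CO2*]/α₀ = 2.372×10^-5 / 0.008367 = 2.835 mmol/kg
CA = (α₁ + 2α₂)·DIC = (0.8761 + 2×0.1155) × 2.835 = 3.14 mmol/kg

CA = 3.14 mmol/kg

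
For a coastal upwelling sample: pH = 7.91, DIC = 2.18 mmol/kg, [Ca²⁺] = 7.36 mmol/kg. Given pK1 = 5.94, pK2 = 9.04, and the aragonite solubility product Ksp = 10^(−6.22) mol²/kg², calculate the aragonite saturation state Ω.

Ω = 1.82

α₂ = 1 / (1 + [H⁺]/K2 + [H⁺]²/(K1K2)) = 1 / (1 + 10^+1.13 + 10^-0.84)
   = 1 / (1 + 13.490 + 0.14454) = 1/14.634 = 0.06833
[CO3²⁻] = α₂ × DIC = 0.06833 × 2.18 = 0.1490 mmol/kg
Ksp = 10^(−6.22) = 6.026×10^-7
Ω = [Ca²⁺][CO3²⁻]/Ksp = (7.36×10^-3)(1.490×10^-4) / 6.026×10^-7 = 1.82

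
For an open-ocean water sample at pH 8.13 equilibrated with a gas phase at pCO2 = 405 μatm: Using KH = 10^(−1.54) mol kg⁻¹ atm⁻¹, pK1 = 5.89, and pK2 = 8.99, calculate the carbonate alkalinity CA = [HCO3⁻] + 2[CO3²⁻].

CA = 2.59 mmol/kg

[CO2*] = KH · pCO2 = 10^(−1.54) × 405×10^-6 = 1.168×10^-5 mol/kg
α₀ = 1/(1 + K1/[H⁺] + K1K2/[H⁺]²) = 1/(1 + 10^+2.24 + 10^+1.38) = 0.005031
DIC = [CO2*]/α₀ = 1.168×10^-5 / 0.005031 = 2.322 mmol/kg
CA = (α₁ + 2α₂)·DIC = (0.8743 + 2×0.1207) × 2.322 = 2.59 mmol/kg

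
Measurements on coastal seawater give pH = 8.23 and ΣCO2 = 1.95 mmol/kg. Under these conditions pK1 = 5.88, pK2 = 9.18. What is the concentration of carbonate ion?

[CO3²⁻] = 0.196 mmol/kg

α₂ = 1 / (1 + [H⁺]/K2 + [H⁺]²/(K1K2)) = 1 / (1 + 10^+0.95 + 10^-1.40)
   = 1 / (1 + 8.9125 + 0.039811) = 1/9.9523 = 0.1005
[CO3²⁻] = α₂ × DIC = 0.1005 × 1.95 = 0.196 mmol/kg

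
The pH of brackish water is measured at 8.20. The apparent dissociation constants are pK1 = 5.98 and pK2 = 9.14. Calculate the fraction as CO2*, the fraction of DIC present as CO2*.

α₀ = 0.00538

α₀ = 1 / (1 + K1/[H⁺] + K1K2/[H⁺]²) = 1 / (1 + 10^+2.22 + 10^+1.28)
   = 1 / (1 + 165.96 + 19.055) = 1/186.01 = 0.005376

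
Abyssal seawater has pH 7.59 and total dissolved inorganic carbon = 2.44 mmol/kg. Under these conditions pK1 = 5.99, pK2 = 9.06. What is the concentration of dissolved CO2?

α₀ = 1 / (1 + K1/[H⁺] + K1K2/[H⁺]²) = 1 / (1 + 10^+1.60 + 10^+0.13)
   = 1 / (1 + 39.811 + 1.3490) = 1/42.160 = 0.02372
[CO2*] = α₀ × DIC = 0.02372 × 2.44 = 0.0579 mmol/kg

[CO2*] = 0.0579 mmol/kg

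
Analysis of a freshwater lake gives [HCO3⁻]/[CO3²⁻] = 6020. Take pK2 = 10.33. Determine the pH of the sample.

pH = 6.55

From K2 = [H⁺][CO3²⁻]/[HCO3⁻]:  pH = pK2 − log₁₀([HCO3⁻]/[CO3²⁻])
log₁₀(6020) = +3.780
pH = 10.33 − (+3.780) = 6.55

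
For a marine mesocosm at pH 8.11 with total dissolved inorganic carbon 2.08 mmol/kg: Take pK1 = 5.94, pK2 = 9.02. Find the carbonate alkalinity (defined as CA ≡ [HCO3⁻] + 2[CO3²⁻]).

CA = [HCO3⁻] + 2[CO3²⁻] = (α₁ + 2α₂)·DIC
At pH 8.11: [H⁺]/K1 = 10^-2.17 = 0.0067608, K2/[H⁺] = 10^-0.91 = 0.12303
α₁ = 1/(1 + 0.0067608 + 0.12303) = 1/1.1298 = 0.8851; α₂ = α₁·K2/[H⁺] = 0.1089
α₁ + 2α₂ = 1.1029
CA = 1.1029 × 2.08 = 2.29 mmol/kg

CA = 2.29 mmol/kg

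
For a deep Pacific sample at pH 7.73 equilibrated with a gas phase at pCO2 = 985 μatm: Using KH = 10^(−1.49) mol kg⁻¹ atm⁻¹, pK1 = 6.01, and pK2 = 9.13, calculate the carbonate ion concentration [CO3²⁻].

[CO2*] = KH · pCO2 = 10^(−1.49) × 985×10^-6 = 3.187×10^-5 mol/kg
α₀ = 1/(1 + K1/[H⁺] + K1K2/[H⁺]²) = 1/(1 + 10^+1.72 + 10^+0.32) = 0.01800
DIC = [CO2*]/α₀ = 3.187×10^-5 / 0.01800 = 1.771 mmol/kg
[CO3²⁻] = α₂·DIC; α₂ = 0.03760, so [CO3²⁻] = 0.03760 × 1.771 = 0.0666 mmol/kg

[CO3²⁻] = 0.0666 mmol/kg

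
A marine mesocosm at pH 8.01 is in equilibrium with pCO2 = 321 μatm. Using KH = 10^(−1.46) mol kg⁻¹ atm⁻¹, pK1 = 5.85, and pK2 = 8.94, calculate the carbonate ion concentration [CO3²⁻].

[CO2*] = KH · pCO2 = 10^(−1.46) × 321×10^-6 = 1.113×10^-5 mol/kg
α₀ = 1/(1 + K1/[H⁺] + K1K2/[H⁺]²) = 1/(1 + 10^+2.16 + 10^+1.23) = 0.006153
DIC = [CO2*]/α₀ = 1.113×10^-5 / 0.006153 = 1.809 mmol/kg
[CO3²⁻] = α₂·DIC; α₂ = 0.1045, so [CO3²⁻] = 0.1045 × 1.809 = 0.189 mmol/kg

[CO3²⁻] = 0.189 mmol/kg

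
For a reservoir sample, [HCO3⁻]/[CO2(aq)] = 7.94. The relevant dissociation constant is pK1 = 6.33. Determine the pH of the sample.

From K1 = [H⁺][HCO3⁻]/[CO2(aq)]:  pH = pK1 + log₁₀([HCO3⁻]/[CO2(aq)])
log₁₀(7.94) = +0.900
pH = 6.33 + (+0.900) = 7.23

pH = 7.23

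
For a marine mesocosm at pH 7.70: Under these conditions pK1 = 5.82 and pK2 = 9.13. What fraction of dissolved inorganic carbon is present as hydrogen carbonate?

α₁ = 1 / (1 + [H⁺]/K1 + K2/[H⁺]) = 1 / (1 + 10^-1.88 + 10^-1.43)
   = 1 / (1 + 0.013183 + 0.037154) = 1/1.0503 = 0.9521

α₁ = 0.952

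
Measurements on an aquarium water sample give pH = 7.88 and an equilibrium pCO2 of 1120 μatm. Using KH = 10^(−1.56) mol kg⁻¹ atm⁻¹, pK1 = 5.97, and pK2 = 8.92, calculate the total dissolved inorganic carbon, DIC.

DIC = 2.77 mmol/kg

[CO2*] = KH · pCO2 = 10^(−1.56) × 1120×10^-6 = 3.085×10^-5 mol/kg
α₀ = 1/(1 + K1/[H⁺] + K1K2/[H⁺]²) = 1/(1 + 10^+1.91 + 10^+0.87) = 0.01115
DIC = [CO2*]/α₀ = 3.085×10^-5 / 0.01115 = 2.77 mmol/kg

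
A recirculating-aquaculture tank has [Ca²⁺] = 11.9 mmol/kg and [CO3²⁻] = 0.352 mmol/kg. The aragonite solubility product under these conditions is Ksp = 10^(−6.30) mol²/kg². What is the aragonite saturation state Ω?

Ksp = 10^(−6.30) = 5.012×10^-7
Ω = [Ca²⁺][CO3²⁻]/Ksp = (11.9×10^-3)(0.352×10^-3) / 5.012×10^-7 = 8.36

Ω = 8.36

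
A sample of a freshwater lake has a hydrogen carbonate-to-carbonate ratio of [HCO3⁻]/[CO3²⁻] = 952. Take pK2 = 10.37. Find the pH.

pH = 7.39

From K2 = [H⁺][CO3²⁻]/[HCO3⁻]:  pH = pK2 − log₁₀([HCO3⁻]/[CO3²⁻])
log₁₀(952) = +2.979
pH = 10.37 − (+2.979) = 7.39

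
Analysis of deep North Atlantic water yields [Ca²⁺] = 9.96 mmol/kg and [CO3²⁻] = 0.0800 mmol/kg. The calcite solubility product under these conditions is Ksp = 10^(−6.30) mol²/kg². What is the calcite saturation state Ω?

Ω = 1.59

Ksp = 10^(−6.30) = 5.012×10^-7
Ω = [Ca²⁺][CO3²⁻]/Ksp = (9.96×10^-3)(0.0800×10^-3) / 5.012×10^-7 = 1.59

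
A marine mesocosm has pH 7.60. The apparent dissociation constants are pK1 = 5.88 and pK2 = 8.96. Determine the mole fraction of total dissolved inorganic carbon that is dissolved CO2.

α₀ = 0.0179

α₀ = 1 / (1 + K1/[H⁺] + K1K2/[H⁺]²) = 1 / (1 + 10^+1.72 + 10^+0.36)
   = 1 / (1 + 52.481 + 2.2909) = 1/55.772 = 0.01793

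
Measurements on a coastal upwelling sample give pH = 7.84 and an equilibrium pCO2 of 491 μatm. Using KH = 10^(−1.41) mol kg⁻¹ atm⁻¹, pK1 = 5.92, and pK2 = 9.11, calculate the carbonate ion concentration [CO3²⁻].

[CO2*] = KH · pCO2 = 10^(−1.41) × 491×10^-6 = 1.910×10^-5 mol/kg
α₀ = 1/(1 + K1/[H⁺] + K1K2/[H⁺]²) = 1/(1 + 10^+1.92 + 10^+0.65) = 0.01128
DIC = [CO2*]/α₀ = 1.910×10^-5 / 0.01128 = 1.693 mmol/kg
[CO3²⁻] = α₂·DIC; α₂ = 0.05039, so [CO3²⁻] = 0.05039 × 1.693 = 0.0853 mmol/kg

[CO3²⁻] = 0.0853 mmol/kg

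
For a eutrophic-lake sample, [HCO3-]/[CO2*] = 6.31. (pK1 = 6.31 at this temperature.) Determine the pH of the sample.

pH = 7.11

From K1 = [H⁺][HCO3-]/[CO2*]:  pH = pK1 + log₁₀([HCO3-]/[CO2*])
log₁₀(6.31) = +0.800
pH = 6.31 + (+0.800) = 7.11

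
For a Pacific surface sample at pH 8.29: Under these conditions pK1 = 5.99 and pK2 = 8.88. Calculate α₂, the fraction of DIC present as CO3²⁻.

α₂ = 1 / (1 + [H⁺]/K2 + [H⁺]²/(K1K2)) = 1 / (1 + 10^+0.59 + 10^-1.71)
   = 1 / (1 + 3.8905 + 0.019498) = 1/4.9099 = 0.2037

α₂ = 0.204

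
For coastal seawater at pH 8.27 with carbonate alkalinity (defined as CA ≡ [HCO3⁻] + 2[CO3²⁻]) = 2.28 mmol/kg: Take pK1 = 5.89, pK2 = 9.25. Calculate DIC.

CA = [HCO3⁻] + 2[CO3²⁻] = (α₁ + 2α₂)·DIC
At pH 8.27: [H⁺]/K1 = 10^-2.38 = 0.0041687, K2/[H⁺] = 10^-0.98 = 0.10471
α₁ = 1/(1 + 0.0041687 + 0.10471) = 1/1.1089 = 0.9018; α₂ = α₁·K2/[H⁺] = 0.09443
α₁ + 2α₂ = 1.0907
DIC = CA / (α₁ + 2α₂) = 2.28 / 1.0907 = 2.09 mmol/kg

DIC = 2.09 mmol/kg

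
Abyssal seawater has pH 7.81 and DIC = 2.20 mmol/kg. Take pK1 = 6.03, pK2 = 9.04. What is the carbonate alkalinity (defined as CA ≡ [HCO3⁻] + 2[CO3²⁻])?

CA = [HCO3⁻] + 2[CO3²⁻] = (α₁ + 2α₂)·DIC
At pH 7.81: [H⁺]/K1 = 10^-1.78 = 0.016596, K2/[H⁺] = 10^-1.23 = 0.058884
α₁ = 1/(1 + 0.016596 + 0.058884) = 1/1.0755 = 0.9298; α₂ = α₁·K2/[H⁺] = 0.05475
α₁ + 2α₂ = 1.0393
CA = 1.0393 × 2.20 = 2.29 mmol/kg

CA = 2.29 mmol/kg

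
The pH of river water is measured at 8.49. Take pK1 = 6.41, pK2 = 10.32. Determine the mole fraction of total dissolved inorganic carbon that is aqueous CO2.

α₀ = 1 / (1 + K1/[H⁺] + K1K2/[H⁺]²) = 1 / (1 + 10^+2.08 + 10^+0.25)
   = 1 / (1 + 120.23 + 1.7783) = 1/123.00 = 0.008130

α₀ = 0.00813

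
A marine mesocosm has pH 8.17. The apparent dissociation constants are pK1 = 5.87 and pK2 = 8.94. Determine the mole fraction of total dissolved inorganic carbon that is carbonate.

α₂ = 1 / (1 + [H⁺]/K2 + [H⁺]²/(K1K2)) = 1 / (1 + 10^+0.77 + 10^-1.53)
   = 1 / (1 + 5.8884 + 0.029512) = 1/6.9179 = 0.1446

α₂ = 0.145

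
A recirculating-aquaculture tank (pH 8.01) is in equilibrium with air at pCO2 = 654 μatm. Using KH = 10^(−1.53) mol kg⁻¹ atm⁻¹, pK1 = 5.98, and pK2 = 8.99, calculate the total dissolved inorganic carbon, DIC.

[CO2*] = KH · pCO2 = 10^(−1.53) × 654×10^-6 = 1.930×10^-5 mol/kg
α₀ = 1/(1 + K1/[H⁺] + K1K2/[H⁺]²) = 1/(1 + 10^+2.03 + 10^+1.05) = 0.008377
DIC = [CO2*]/α₀ = 1.930×10^-5 / 0.008377 = 2.30 mmol/kg

DIC = 2.30 mmol/kg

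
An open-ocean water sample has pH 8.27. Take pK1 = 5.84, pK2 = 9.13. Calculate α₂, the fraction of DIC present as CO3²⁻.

α₂ = 0.121

α₂ = 1 / (1 + [H⁺]/K2 + [H⁺]²/(K1K2)) = 1 / (1 + 10^+0.86 + 10^-1.57)
   = 1 / (1 + 7.2444 + 0.026915) = 1/8.2713 = 0.1209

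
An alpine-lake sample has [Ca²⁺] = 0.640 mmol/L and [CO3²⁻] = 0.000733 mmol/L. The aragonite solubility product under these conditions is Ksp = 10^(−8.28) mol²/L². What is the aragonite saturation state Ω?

Ksp = 10^(−8.28) = 5.248×10^-9
Ω = [Ca²⁺][CO3²⁻]/Ksp = (0.640×10^-3)(0.000733×10^-3) / 5.248×10^-9 = 0.0894

Ω = 0.0894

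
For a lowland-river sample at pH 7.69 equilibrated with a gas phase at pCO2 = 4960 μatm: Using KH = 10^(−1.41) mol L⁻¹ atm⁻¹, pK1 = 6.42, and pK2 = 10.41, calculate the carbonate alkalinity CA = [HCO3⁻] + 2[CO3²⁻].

[CO2*] = KH · pCO2 = 10^(−1.41) × 4960×10^-6 = 1.930×10^-4 mol/L
α₀ = 1/(1 + K1/[H⁺] + K1K2/[H⁺]²) = 1/(1 + 10^+1.27 + 10^-1.45) = 0.05087
DIC = [CO2*]/α₀ = 1.930×10^-4 / 0.05087 = 3.793 mmol/L
CA = (α₁ + 2α₂)·DIC = (0.9473 + 2×0.001805) × 3.793 = 3.61 mmol/L

CA = 3.61 mmol/L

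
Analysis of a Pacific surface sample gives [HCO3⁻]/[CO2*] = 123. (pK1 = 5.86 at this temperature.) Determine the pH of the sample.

From K1 = [H⁺][HCO3⁻]/[CO2*]:  pH = pK1 + log₁₀([HCO3⁻]/[CO2*])
log₁₀(123) = +2.090
pH = 5.86 + (+2.090) = 7.95

pH = 7.95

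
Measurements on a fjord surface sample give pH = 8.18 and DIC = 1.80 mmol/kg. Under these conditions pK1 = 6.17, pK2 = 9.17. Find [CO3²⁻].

α₂ = 1 / (1 + [H⁺]/K2 + [H⁺]²/(K1K2)) = 1 / (1 + 10^+0.99 + 10^-1.02)
   = 1 / (1 + 9.7724 + 0.095499) = 1/10.868 = 0.09201
[CO3²⁻] = α₂ × DIC = 0.09201 × 1.80 = 0.166 mmol/kg

[CO3²⁻] = 0.166 mmol/kg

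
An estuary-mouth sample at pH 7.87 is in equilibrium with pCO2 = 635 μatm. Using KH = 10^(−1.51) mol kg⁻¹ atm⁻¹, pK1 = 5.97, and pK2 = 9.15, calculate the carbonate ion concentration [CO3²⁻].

[CO2*] = KH · pCO2 = 10^(−1.51) × 635×10^-6 = 1.962×10^-5 mol/kg
α₀ = 1/(1 + K1/[H⁺] + K1K2/[H⁺]²) = 1/(1 + 10^+1.90 + 10^+0.62) = 0.01182
DIC = [CO2*]/α₀ = 1.962×10^-5 / 0.01182 = 1.660 mmol/kg
[CO3²⁻] = α₂·DIC; α₂ = 0.04927, so [CO3²⁻] = 0.04927 × 1.660 = 0.0818 mmol/kg

[CO3²⁻] = 0.0818 mmol/kg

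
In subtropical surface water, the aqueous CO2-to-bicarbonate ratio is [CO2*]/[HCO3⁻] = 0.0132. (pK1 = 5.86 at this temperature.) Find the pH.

pH = 7.74

From K1 = [H⁺][HCO3⁻]/[CO2*]:  pH = pK1 − log₁₀([CO2*]/[HCO3⁻])
log₁₀(0.0132) = -1.879
pH = 5.86 − (-1.879) = 7.74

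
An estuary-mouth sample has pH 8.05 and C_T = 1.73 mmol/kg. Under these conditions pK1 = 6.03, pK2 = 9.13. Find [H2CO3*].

α₀ = 1 / (1 + K1/[H⁺] + K1K2/[H⁺]²) = 1 / (1 + 10^+2.02 + 10^+0.94)
   = 1 / (1 + 104.71 + 8.7096) = 1/114.42 = 0.008740
[CO2*] = α₀ × DIC = 0.008740 × 1.73 = 0.0151 mmol/kg = 15.1 μmol/kg

[CO2*] = 15.1 μmol/kg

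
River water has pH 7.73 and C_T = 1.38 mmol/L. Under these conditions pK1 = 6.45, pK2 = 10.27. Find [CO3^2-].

[CO3²⁻] = 3.77 μmol/L

α₂ = 1 / (1 + [H⁺]/K2 + [H⁺]²/(K1K2)) = 1 / (1 + 10^+2.54 + 10^+1.26)
   = 1 / (1 + 346.74 + 18.197) = 1/365.93 = 0.002733
[CO3²⁻] = α₂ × DIC = 0.002733 × 1.38 = 0.00377 mmol/L = 3.77 μmol/L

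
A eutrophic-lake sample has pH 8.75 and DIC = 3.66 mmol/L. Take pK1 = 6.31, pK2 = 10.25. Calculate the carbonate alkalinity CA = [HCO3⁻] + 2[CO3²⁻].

CA = 3.76 mmol/L

CA = [HCO3⁻] + 2[CO3²⁻] = (α₁ + 2α₂)·DIC
At pH 8.75: [H⁺]/K1 = 10^-2.44 = 0.0036308, K2/[H⁺] = 10^-1.50 = 0.031623
α₁ = 1/(1 + 0.0036308 + 0.031623) = 1/1.0353 = 0.9659; α₂ = α₁·K2/[H⁺] = 0.03055
α₁ + 2α₂ = 1.0270
CA = 1.0270 × 3.66 = 3.76 mmol/L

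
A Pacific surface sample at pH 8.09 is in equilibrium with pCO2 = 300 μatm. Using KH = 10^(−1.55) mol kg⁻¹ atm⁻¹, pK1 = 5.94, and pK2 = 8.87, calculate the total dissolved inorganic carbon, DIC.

[CO2*] = KH · pCO2 = 10^(−1.55) × 300×10^-6 = 8.455×10^-6 mol/kg
α₀ = 1/(1 + K1/[H⁺] + K1K2/[H⁺]²) = 1/(1 + 10^+2.15 + 10^+1.37) = 0.006035
DIC = [CO2*]/α₀ = 8.455×10^-6 / 0.006035 = 1.40 mmol/kg

DIC = 1.40 mmol/kg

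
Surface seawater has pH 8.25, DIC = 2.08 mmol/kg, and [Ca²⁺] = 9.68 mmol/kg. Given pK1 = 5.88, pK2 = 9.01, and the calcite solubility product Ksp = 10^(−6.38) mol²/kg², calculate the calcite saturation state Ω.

α₂ = 1 / (1 + [H⁺]/K2 + [H⁺]²/(K1K2)) = 1 / (1 + 10^+0.76 + 10^-1.61)
   = 1 / (1 + 5.7544 + 0.024547) = 1/6.7789 = 0.1475
[CO3²⁻] = α₂ × DIC = 0.1475 × 2.08 = 0.3068 mmol/kg
Ksp = 10^(−6.38) = 4.169×10^-7
Ω = [Ca²⁺][CO3²⁻]/Ksp = (9.68×10^-3)(3.068×10^-4) / 4.169×10^-7 = 7.12

Ω = 7.12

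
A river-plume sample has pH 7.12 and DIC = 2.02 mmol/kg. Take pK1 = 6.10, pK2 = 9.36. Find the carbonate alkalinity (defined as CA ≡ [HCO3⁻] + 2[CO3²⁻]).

CA = [HCO3⁻] + 2[CO3²⁻] = (α₁ + 2α₂)·DIC
At pH 7.12: [H⁺]/K1 = 10^-1.02 = 0.095499, K2/[H⁺] = 10^-2.24 = 0.0057544
α₁ = 1/(1 + 0.095499 + 0.0057544) = 1/1.1013 = 0.9081; α₂ = α₁·K2/[H⁺] = 0.005225
α₁ + 2α₂ = 0.9185
CA = 0.9185 × 2.02 = 1.86 mmol/kg

CA = 1.86 mmol/kg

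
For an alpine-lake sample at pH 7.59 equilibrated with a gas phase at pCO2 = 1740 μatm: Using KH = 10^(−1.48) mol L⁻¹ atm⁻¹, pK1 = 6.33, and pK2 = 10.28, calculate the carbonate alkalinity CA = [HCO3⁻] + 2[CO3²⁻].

CA = 1.05 mmol/L

[CO2*] = KH · pCO2 = 10^(−1.48) × 1740×10^-6 = 5.762×10^-5 mol/L
α₀ = 1/(1 + K1/[H⁺] + K1K2/[H⁺]²) = 1/(1 + 10^+1.26 + 10^-1.43) = 0.05199
DIC = [CO2*]/α₀ = 5.762×10^-5 / 0.05199 = 1.108 mmol/L
CA = (α₁ + 2α₂)·DIC = (0.9461 + 2×0.001932) × 1.108 = 1.05 mmol/L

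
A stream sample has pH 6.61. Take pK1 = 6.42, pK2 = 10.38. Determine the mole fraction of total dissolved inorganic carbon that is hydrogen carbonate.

α₁ = 0.608

α₁ = 1 / (1 + [H⁺]/K1 + K2/[H⁺]) = 1 / (1 + 10^-0.19 + 10^-3.77)
   = 1 / (1 + 0.64565 + 0.00016982) = 1/1.6458 = 0.6076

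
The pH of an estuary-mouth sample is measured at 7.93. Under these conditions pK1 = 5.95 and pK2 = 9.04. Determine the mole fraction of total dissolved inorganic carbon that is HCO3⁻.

α₁ = 0.919

α₁ = 1 / (1 + [H⁺]/K1 + K2/[H⁺]) = 1 / (1 + 10^-1.98 + 10^-1.11)
   = 1 / (1 + 0.010471 + 0.077625) = 1/1.0881 = 0.9190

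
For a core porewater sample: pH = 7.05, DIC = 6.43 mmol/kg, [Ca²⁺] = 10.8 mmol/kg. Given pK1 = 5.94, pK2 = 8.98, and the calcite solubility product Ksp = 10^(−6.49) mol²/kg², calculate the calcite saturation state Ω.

α₂ = 1 / (1 + [H⁺]/K2 + [H⁺]²/(K1K2)) = 1 / (1 + 10^+1.93 + 10^+0.82)
   = 1 / (1 + 85.114 + 6.6069) = 1/92.721 = 0.01079
[CO3²⁻] = α₂ × DIC = 0.01079 × 6.43 = 0.06935 mmol/kg
Ksp = 10^(−6.49) = 3.236×10^-7
Ω = [Ca²⁺][CO3²⁻]/Ksp = (10.8×10^-3)(6.935×10^-5) / 3.236×10^-7 = 2.31

Ω = 2.31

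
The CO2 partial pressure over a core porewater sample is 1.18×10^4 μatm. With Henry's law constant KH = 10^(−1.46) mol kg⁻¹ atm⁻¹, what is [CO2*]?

[CO2*] = 409 μmol/kg

KH = 10^(−1.46) = 3.467×10^-2 mol kg⁻¹ atm⁻¹
[CO2*] = KH · pCO2 = 3.467×10^-2 × 1.18×10^4×10^-6 atm = 4.09×10^-4 mol/kg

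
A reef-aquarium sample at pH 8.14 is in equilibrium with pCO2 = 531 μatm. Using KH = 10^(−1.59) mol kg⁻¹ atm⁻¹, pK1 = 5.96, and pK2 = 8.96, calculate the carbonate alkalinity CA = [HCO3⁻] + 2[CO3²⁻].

[CO2*] = KH · pCO2 = 10^(−1.59) × 531×10^-6 = 1.365×10^-5 mol/kg
α₀ = 1/(1 + K1/[H⁺] + K1K2/[H⁺]²) = 1/(1 + 10^+2.18 + 10^+1.36) = 0.005706
DIC = [CO2*]/α₀ = 1.365×10^-5 / 0.005706 = 2.392 mmol/kg
CA = (α₁ + 2α₂)·DIC = (0.8636 + 2×0.1307) × 2.392 = 2.69 mmol/kg

CA = 2.69 mmol/kg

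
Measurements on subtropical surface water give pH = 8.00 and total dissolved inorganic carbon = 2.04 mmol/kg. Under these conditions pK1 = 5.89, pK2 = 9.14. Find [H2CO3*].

[CO2*] = 14.7 μmol/kg

α₀ = 1 / (1 + K1/[H⁺] + K1K2/[H⁺]²) = 1 / (1 + 10^+2.11 + 10^+0.97)
   = 1 / (1 + 128.82 + 9.3325) = 1/139.16 = 0.007186
[CO2*] = α₀ × DIC = 0.007186 × 2.04 = 0.0147 mmol/kg = 14.7 μmol/kg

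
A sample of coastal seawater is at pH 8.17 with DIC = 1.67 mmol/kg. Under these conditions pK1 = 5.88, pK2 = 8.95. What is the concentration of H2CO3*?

[CO2*] = 7.31 μmol/kg

α₀ = 1 / (1 + K1/[H⁺] + K1K2/[H⁺]²) = 1 / (1 + 10^+2.29 + 10^+1.51)
   = 1 / (1 + 194.98 + 32.359) = 1/228.34 = 0.004379
[CO2*] = α₀ × DIC = 0.004379 × 1.67 = 0.00731 mmol/kg = 7.31 μmol/kg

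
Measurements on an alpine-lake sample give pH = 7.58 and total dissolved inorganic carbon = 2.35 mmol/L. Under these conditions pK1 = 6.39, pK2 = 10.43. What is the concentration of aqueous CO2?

α₀ = 1 / (1 + K1/[H⁺] + K1K2/[H⁺]²) = 1 / (1 + 10^+1.19 + 10^-1.66)
   = 1 / (1 + 15.488 + 0.021878) = 1/16.510 = 0.06057
[CO2*] = α₀ × DIC = 0.06057 × 2.35 = 0.142 mmol/L

[CO2*] = 0.142 mmol/L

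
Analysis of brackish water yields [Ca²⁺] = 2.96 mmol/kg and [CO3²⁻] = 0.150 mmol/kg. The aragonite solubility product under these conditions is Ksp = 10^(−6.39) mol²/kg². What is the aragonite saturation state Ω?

Ksp = 10^(−6.39) = 4.074×10^-7
Ω = [Ca²⁺][CO3²⁻]/Ksp = (2.96×10^-3)(0.150×10^-3) / 4.074×10^-7 = 1.09

Ω = 1.09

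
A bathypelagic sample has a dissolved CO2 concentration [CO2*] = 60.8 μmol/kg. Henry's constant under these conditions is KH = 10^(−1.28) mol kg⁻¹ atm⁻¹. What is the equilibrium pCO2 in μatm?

pCO2 = 1160 μatm

KH = 10^(−1.28) = 5.248×10^-2 mol kg⁻¹ atm⁻¹
pCO2 = [CO2*]/KH = 60.8×10^-6 / 5.248×10^-2 = 1.16×10^-3 atm = 1160 μatm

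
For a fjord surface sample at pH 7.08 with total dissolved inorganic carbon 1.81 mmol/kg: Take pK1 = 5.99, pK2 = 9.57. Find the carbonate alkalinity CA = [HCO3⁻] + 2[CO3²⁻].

CA = [HCO3⁻] + 2[CO3²⁻] = (α₁ + 2α₂)·DIC
At pH 7.08: [H⁺]/K1 = 10^-1.09 = 0.081283, K2/[H⁺] = 10^-2.49 = 0.0032359
α₁ = 1/(1 + 0.081283 + 0.0032359) = 1/1.0845 = 0.9221; α₂ = α₁·K2/[H⁺] = 0.002984
α₁ + 2α₂ = 0.9280
CA = 0.9280 × 1.81 = 1.68 mmol/kg

CA = 1.68 mmol/kg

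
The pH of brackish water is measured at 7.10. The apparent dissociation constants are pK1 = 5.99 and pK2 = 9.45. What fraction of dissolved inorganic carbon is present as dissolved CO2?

α₀ = 0.0717

α₀ = 1 / (1 + K1/[H⁺] + K1K2/[H⁺]²) = 1 / (1 + 10^+1.11 + 10^-1.24)
   = 1 / (1 + 12.882 + 0.057544) = 1/13.940 = 0.07174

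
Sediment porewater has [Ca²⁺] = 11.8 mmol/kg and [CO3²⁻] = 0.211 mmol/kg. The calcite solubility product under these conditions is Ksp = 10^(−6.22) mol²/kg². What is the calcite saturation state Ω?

Ω = 4.13

Ksp = 10^(−6.22) = 6.026×10^-7
Ω = [Ca²⁺][CO3²⁻]/Ksp = (11.8×10^-3)(0.211×10^-3) / 6.026×10^-7 = 4.13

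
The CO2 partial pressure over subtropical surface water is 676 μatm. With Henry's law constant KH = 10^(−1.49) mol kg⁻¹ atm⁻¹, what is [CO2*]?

KH = 10^(−1.49) = 3.236×10^-2 mol kg⁻¹ atm⁻¹
[CO2*] = KH · pCO2 = 3.236×10^-2 × 676×10^-6 atm = 2.19×10^-5 mol/kg

[CO2*] = 21.9 μmol/kg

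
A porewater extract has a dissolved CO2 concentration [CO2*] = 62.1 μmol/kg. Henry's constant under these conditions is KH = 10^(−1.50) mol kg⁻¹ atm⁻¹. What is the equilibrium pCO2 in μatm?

KH = 10^(−1.50) = 3.162×10^-2 mol kg⁻¹ atm⁻¹
pCO2 = [CO2*]/KH = 62.1×10^-6 / 3.162×10^-2 = 1.96×10^-3 atm = 1960 μatm

pCO2 = 1960 μatm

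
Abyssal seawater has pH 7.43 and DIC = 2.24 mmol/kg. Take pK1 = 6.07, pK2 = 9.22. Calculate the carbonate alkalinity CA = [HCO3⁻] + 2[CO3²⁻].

CA = [HCO3⁻] + 2[CO3²⁻] = (α₁ + 2α₂)·DIC
At pH 7.43: [H⁺]/K1 = 10^-1.36 = 0.043652, K2/[H⁺] = 10^-1.79 = 0.016218
α₁ = 1/(1 + 0.043652 + 0.016218) = 1/1.0599 = 0.9435; α₂ = α₁·K2/[H⁺] = 0.01530
α₁ + 2α₂ = 0.9741
CA = 0.9741 × 2.24 = 2.18 mmol/kg

CA = 2.18 mmol/kg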